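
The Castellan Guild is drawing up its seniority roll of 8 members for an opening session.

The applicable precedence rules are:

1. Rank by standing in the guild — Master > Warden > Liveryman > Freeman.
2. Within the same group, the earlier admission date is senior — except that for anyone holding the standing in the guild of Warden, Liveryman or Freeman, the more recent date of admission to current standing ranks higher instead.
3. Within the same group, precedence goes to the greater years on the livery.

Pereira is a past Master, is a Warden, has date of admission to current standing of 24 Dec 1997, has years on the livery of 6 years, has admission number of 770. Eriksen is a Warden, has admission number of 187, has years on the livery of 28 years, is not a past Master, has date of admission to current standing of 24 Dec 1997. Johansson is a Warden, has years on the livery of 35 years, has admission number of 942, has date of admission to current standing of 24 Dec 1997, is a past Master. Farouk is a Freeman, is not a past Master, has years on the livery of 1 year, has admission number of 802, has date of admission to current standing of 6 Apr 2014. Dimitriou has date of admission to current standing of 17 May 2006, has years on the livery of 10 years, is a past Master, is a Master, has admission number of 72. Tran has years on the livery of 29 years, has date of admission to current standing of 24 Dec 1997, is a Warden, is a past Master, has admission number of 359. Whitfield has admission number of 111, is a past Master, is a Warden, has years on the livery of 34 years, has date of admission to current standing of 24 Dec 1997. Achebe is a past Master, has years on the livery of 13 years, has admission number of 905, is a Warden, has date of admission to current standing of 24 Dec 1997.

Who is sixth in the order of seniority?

Achebe

By standing in the guild: Dimitriou (Master); then Johansson, Whitfield, Tran, Eriksen, Achebe and Pereira (Warden); then Farouk (Freeman).
Johansson, Whitfield, Tran, Eriksen, Achebe and Pereira all have date of admission to current standing 24 Dec 1997, so the next rule applies.
Among Johansson, Whitfield, Tran, Eriksen, Achebe and Pereira, by years on the livery (higher first): Johansson (35 years) before Whitfield (34 years) before Tran (29 years) before Eriksen (28 years) before Achebe (13 years) before Pereira (6 years).
Order: Dimitriou, Johansson, Whitfield, Tran, Eriksen, Achebe, Pereira, Farouk.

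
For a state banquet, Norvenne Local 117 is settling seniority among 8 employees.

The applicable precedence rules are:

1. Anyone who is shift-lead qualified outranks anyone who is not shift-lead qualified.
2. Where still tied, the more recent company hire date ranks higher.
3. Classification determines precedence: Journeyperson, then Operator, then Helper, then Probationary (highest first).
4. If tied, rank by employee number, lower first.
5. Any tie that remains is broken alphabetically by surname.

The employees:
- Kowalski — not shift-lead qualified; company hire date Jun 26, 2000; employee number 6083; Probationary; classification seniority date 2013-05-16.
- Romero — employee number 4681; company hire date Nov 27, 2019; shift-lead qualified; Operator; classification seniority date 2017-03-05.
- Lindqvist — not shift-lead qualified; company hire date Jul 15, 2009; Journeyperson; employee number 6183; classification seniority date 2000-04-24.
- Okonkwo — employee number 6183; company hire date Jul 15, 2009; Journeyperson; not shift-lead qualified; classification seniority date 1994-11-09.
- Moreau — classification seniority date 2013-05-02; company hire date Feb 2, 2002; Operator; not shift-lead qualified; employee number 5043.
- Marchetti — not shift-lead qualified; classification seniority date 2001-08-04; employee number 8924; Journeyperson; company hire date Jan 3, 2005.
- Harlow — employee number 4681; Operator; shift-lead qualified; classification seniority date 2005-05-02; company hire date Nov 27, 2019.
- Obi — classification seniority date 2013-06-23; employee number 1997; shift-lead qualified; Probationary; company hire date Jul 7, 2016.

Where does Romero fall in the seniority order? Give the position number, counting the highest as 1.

By the first rule: Harlow, Romero and Obi (each shift-lead qualified); then Lindqvist, Okonkwo, Marchetti, Moreau and Kowalski (each not shift-lead qualified).
Among Harlow, Romero and Obi, by company hire date (later first): Harlow and Romero (Nov 27, 2019) before Obi (Jul 7, 2016).
Harlow and Romero are each Operator, so the next rule applies.
Harlow and Romero both have employee number 4681, so the next rule applies.
Among Harlow and Romero, alphabetically by surname: Harlow before Romero.
Among Lindqvist, Okonkwo, Marchetti, Moreau and Kowalski, by company hire date (later first): Lindqvist and Okonkwo (Jul 15, 2009) before Marchetti (Jan 3, 2005) before Moreau (Feb 2, 2002) before Kowalski (Jun 26, 2000).
Lindqvist and Okonkwo are each Journeyperson, so the next rule applies.
Lindqvist and Okonkwo both have employee number 6183, so the next rule applies.
Among Lindqvist and Okonkwo, alphabetically by surname: Lindqvist before Okonkwo.
Order: Harlow, Romero, Obi, Lindqvist, Okonkwo, Marchetti, Moreau, Kowalski. So position 2.

2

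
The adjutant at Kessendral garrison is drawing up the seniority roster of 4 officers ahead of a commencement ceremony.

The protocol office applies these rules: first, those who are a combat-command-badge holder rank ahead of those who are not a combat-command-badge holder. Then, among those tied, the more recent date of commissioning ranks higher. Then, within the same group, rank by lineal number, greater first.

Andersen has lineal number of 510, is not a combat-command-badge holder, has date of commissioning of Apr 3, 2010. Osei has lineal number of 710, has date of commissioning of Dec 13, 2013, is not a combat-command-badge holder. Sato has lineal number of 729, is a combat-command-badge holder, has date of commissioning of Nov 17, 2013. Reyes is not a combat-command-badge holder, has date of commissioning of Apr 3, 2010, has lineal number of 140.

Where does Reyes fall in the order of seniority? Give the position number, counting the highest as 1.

4

By the first rule: Sato (a combat-command-badge holder); then Osei, Andersen and Reyes (each not a combat-command-badge holder).
Among Osei, Andersen and Reyes, by date of commissioning (later first): Osei (Dec 13, 2013) before Andersen and Reyes (Apr 3, 2010).
Among Andersen and Reyes, by lineal number (higher first): Andersen (510) before Reyes (140).
Order: Sato, Osei, Andersen, Reyes. So position 4.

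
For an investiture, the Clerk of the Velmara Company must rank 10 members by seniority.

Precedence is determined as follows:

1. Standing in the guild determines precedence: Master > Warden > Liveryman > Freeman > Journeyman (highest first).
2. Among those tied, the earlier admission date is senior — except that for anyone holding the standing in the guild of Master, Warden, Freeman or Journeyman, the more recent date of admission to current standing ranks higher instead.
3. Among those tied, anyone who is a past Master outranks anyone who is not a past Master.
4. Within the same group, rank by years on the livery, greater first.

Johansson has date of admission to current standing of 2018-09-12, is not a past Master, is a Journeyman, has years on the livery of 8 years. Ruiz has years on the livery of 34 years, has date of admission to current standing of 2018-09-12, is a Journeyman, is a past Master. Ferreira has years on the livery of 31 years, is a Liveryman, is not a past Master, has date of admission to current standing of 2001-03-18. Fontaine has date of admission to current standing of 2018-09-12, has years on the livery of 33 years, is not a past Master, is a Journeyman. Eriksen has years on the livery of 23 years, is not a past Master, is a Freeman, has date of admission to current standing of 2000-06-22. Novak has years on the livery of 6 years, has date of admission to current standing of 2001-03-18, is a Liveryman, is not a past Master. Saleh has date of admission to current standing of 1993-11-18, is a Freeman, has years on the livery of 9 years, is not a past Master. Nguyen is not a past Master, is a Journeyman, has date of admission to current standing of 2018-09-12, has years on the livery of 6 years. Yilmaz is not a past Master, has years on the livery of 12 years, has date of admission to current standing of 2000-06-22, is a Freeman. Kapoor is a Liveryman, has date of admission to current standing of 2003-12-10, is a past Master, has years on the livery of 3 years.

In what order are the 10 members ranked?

Ferreira, Novak, Kapoor, Eriksen, Yilmaz, Saleh, Ruiz, Fontaine, Johansson, Nguyen

By standing in the guild: Ferreira, Novak and Kapoor (Liveryman); then Eriksen, Yilmaz and Saleh (Freeman); then Ruiz, Fontaine, Johansson and Nguyen (Journeyman).
Among Ferreira, Novak and Kapoor, by date of admission to current standing (earlier first): Ferreira and Novak (2001-03-18) before Kapoor (2003-12-10).
Ferreira and Novak are each not a past Master, so the next rule applies.
Among Ferreira and Novak, by years on the livery (higher first): Ferreira (31 years) before Novak (6 years).
Among Eriksen, Yilmaz and Saleh, by date of admission to current standing (later first) (reversed rule for this group): Eriksen and Yilmaz (2000-06-22) before Saleh (1993-11-18).
Eriksen and Yilmaz are each not a past Master, so the next rule applies.
Among Eriksen and Yilmaz, by years on the livery (higher first): Eriksen (23 years) before Yilmaz (12 years).
Ruiz, Fontaine, Johansson and Nguyen all have date of admission to current standing 2018-09-12, so the next rule applies.
Among Ruiz, Fontaine, Johansson and Nguyen, a past Master before not a past Master: Ruiz (a past Master) before Fontaine, Johansson and Nguyen (not a past Master).
Among Fontaine, Johansson and Nguyen, by years on the livery (higher first): Fontaine (33 years) before Johansson (8 years) before Nguyen (6 years).
Full order: Ferreira, Novak, Kapoor, Eriksen, Yilmaz, Saleh, Ruiz, Fontaine, Johansson, Nguyen.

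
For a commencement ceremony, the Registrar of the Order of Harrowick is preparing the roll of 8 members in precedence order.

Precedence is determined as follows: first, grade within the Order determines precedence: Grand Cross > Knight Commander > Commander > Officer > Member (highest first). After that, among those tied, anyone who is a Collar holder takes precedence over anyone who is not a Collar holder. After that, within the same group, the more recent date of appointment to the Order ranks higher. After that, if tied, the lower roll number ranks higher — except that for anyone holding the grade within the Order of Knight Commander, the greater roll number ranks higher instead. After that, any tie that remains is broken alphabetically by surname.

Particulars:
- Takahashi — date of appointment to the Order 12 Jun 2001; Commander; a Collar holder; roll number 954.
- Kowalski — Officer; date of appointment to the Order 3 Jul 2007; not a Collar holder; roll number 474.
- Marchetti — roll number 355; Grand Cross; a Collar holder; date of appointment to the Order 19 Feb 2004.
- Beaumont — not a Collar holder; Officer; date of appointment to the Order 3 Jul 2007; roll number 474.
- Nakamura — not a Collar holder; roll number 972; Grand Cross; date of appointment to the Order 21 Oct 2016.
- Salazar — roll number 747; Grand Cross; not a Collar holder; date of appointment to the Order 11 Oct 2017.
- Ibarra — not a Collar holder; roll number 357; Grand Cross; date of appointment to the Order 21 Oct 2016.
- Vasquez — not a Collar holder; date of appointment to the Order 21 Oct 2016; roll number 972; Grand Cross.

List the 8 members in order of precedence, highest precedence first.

By grade within the Order: Marchetti, Salazar, Ibarra, Nakamura and Vasquez (Grand Cross); then Takahashi (Commander); then Beaumont and Kowalski (Officer).
Among Marchetti, Salazar, Ibarra, Nakamura and Vasquez, a Collar holder before not a Collar holder: Marchetti (a Collar holder) before Salazar, Ibarra, Nakamura and Vasquez (not a Collar holder).
Among Salazar, Ibarra, Nakamura and Vasquez, by date of appointment to the Order (later first): Salazar (11 Oct 2017) before Ibarra, Nakamura and Vasquez (21 Oct 2016).
Among Ibarra, Nakamura and Vasquez, by roll number (lower first): Ibarra (357) before Nakamura and Vasquez (972).
Among Nakamura and Vasquez, alphabetically by surname: Nakamura before Vasquez.
Beaumont and Kowalski are each not a Collar holder, so the next rule applies.
Beaumont and Kowalski both have date of appointment to the Order 3 Jul 2007, so the next rule applies.
Beaumont and Kowalski both have roll number 474, so the next rule applies.
Among Beaumont and Kowalski, alphabetically by surname: Beaumont before Kowalski.
Full order: Marchetti, Salazar, Ibarra, Nakamura, Vasquez, Takahashi, Beaumont, Kowalski.

Marchetti, Salazar, Ibarra, Nakamura, Vasquez, Takahashi, Beaumont, Kowalski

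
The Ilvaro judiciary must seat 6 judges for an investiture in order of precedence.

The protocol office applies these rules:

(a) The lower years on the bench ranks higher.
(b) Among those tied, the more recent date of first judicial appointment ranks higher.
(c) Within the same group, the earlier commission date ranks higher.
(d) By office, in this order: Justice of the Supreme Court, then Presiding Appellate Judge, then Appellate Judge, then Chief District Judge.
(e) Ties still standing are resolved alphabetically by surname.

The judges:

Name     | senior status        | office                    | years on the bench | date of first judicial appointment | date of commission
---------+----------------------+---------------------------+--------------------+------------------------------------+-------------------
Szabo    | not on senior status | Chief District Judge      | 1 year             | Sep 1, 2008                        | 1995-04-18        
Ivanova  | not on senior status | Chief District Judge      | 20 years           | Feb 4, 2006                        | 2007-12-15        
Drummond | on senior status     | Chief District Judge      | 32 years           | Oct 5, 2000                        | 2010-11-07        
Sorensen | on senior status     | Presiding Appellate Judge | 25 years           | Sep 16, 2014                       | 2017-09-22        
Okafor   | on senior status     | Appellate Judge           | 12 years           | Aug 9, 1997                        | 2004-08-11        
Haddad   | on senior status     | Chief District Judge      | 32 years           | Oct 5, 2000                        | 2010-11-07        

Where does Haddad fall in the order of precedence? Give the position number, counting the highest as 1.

6

By years on the bench (lower first): Szabo (1 year); then Okafor (12 years); then Ivanova (20 years); then Sorensen (25 years); then Drummond and Haddad (both 32 years).
Drummond and Haddad both have date of first judicial appointment Oct 5, 2000, so the next rule applies.
Drummond and Haddad both have date of commission 2010-11-07, so the next rule applies.
Drummond and Haddad are each Chief District Judge, so the next rule applies.
Among Drummond and Haddad, alphabetically by surname: Drummond before Haddad.
Order: Szabo, Okafor, Ivanova, Sorensen, Drummond, Haddad. So position 6.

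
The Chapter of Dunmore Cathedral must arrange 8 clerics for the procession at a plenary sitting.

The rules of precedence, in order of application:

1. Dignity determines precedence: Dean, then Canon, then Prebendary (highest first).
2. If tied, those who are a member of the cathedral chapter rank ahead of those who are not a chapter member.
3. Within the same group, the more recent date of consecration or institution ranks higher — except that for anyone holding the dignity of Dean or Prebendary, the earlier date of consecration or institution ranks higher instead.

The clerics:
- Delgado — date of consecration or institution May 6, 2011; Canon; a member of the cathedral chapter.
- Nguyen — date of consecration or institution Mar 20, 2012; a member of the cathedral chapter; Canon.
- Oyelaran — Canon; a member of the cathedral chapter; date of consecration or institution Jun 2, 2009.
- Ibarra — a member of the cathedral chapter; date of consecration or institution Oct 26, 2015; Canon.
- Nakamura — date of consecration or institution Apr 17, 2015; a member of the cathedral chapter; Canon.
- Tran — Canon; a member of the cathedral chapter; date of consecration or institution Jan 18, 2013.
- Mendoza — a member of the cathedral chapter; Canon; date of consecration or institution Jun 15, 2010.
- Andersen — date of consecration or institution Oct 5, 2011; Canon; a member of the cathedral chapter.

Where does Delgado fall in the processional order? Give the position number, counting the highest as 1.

By dignity: Ibarra, Nakamura, Tran, Nguyen, Andersen, Delgado, Mendoza and Oyelaran (Canon).
Ibarra, Nakamura, Tran, Nguyen, Andersen, Delgado, Mendoza and Oyelaran are each a member of the cathedral chapter, so the next rule applies.
Among Ibarra, Nakamura, Tran, Nguyen, Andersen, Delgado, Mendoza and Oyelaran, by date of consecration or institution (later first): Ibarra (Oct 26, 2015) before Nakamura (Apr 17, 2015) before Tran (Jan 18, 2013) before Nguyen (Mar 20, 2012) before Andersen (Oct 5, 2011) before Delgado (May 6, 2011) before Mendoza (Jun 15, 2010) before Oyelaran (Jun 2, 2009).
Order: Ibarra, Nakamura, Tran, Nguyen, Andersen, Delgado, Mendoza, Oyelaran. So position 6.

6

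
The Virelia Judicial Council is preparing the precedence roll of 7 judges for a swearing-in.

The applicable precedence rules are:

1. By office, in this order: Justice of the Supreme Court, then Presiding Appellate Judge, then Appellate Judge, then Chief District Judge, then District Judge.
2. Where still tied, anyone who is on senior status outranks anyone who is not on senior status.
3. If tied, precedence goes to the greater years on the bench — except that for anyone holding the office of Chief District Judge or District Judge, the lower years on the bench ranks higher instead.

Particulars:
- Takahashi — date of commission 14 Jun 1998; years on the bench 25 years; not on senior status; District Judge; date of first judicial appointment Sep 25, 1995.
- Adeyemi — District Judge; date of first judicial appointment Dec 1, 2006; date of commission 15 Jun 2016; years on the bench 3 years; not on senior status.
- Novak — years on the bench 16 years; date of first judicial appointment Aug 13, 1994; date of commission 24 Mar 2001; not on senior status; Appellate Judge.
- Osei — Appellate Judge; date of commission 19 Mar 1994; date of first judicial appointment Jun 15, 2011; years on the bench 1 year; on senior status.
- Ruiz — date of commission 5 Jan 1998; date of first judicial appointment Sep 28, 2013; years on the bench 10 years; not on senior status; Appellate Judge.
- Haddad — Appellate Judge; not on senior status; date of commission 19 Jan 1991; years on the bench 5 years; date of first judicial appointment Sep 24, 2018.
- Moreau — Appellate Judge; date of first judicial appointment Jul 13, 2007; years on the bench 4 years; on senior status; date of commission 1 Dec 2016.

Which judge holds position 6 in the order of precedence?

Adeyemi

By office: Moreau, Osei, Novak, Ruiz and Haddad (Appellate Judge); then Adeyemi and Takahashi (District Judge).
Among Moreau, Osei, Novak, Ruiz and Haddad, on senior status before not on senior status: Moreau and Osei (on senior status) before Novak, Ruiz and Haddad (not on senior status).
Among Moreau and Osei, by years on the bench (higher first): Moreau (4 years) before Osei (1 year).
Among Novak, Ruiz and Haddad, by years on the bench (higher first): Novak (16 years) before Ruiz (10 years) before Haddad (5 years).
Adeyemi and Takahashi are each not on senior status, so the next rule applies.
Among Adeyemi and Takahashi, by years on the bench (lower first) (reversed rule for this group): Adeyemi (3 years) before Takahashi (25 years).
Order: Moreau, Osei, Novak, Ruiz, Haddad, Adeyemi, Takahashi.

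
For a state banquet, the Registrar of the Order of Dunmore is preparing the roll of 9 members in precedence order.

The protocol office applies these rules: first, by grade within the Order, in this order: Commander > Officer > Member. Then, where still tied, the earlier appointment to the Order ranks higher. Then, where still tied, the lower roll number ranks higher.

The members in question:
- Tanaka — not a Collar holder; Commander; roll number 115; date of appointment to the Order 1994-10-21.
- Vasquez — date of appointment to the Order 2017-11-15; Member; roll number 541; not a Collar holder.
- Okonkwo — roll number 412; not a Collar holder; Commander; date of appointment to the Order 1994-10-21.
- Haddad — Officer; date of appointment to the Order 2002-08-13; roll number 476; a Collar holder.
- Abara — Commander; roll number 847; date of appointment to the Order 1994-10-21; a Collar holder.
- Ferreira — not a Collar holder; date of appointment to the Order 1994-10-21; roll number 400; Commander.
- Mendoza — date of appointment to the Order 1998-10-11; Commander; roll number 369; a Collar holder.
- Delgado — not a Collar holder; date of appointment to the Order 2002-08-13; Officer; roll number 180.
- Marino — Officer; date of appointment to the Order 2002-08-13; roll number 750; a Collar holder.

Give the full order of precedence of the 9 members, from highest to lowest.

By grade within the Order: Tanaka, Ferreira, Okonkwo, Abara and Mendoza (Commander); then Delgado, Haddad and Marino (Officer); then Vasquez (Member).
Among Tanaka, Ferreira, Okonkwo, Abara and Mendoza, by date of appointment to the Order (earlier first): Tanaka, Ferreira, Okonkwo and Abara (1994-10-21) before Mendoza (1998-10-11).
Among Tanaka, Ferreira, Okonkwo and Abara, by roll number (lower first): Tanaka (115) before Ferreira (400) before Okonkwo (412) before Abara (847).
Delgado, Haddad and Marino all have date of appointment to the Order 2002-08-13, so the next rule applies.
Among Delgado, Haddad and Marino, by roll number (lower first): Delgado (180) before Haddad (476) before Marino (750).
Full order: Tanaka, Ferreira, Okonkwo, Abara, Mendoza, Delgado, Haddad, Marino, Vasquez.

Tanaka, Ferreira, Okonkwo, Abara, Mendoza, Delgado, Haddad, Marino, Vasquez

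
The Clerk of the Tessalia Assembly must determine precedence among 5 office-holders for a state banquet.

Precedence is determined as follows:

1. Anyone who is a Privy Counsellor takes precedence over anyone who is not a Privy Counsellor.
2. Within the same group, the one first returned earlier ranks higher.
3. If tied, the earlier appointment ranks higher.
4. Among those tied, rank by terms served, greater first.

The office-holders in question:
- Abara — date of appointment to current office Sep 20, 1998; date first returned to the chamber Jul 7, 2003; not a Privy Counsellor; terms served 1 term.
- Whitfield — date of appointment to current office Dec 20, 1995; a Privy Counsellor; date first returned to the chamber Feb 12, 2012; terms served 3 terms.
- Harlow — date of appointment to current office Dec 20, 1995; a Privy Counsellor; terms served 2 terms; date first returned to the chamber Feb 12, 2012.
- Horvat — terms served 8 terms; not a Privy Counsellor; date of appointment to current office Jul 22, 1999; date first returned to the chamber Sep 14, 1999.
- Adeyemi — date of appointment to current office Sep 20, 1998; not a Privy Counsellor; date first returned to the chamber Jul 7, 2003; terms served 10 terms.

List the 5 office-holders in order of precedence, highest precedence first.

By the first rule: Whitfield and Harlow (both a Privy Counsellor); then Horvat, Adeyemi and Abara (each not a Privy Counsellor).
Whitfield and Harlow both have date first returned to the chamber Feb 12, 2012, so the next rule applies.
Whitfield and Harlow both have date of appointment to current office Dec 20, 1995, so the next rule applies.
Among Whitfield and Harlow, by terms served (higher first): Whitfield (3 terms) before Harlow (2 terms).
Among Horvat, Adeyemi and Abara, by date first returned to the chamber (earlier first): Horvat (Sep 14, 1999) before Adeyemi and Abara (Jul 7, 2003).
Adeyemi and Abara both have date of appointment to current office Sep 20, 1998, so the next rule applies.
Among Adeyemi and Abara, by terms served (higher first): Adeyemi (10 terms) before Abara (1 term).
Full order: Whitfield, Harlow, Horvat, Adeyemi, Abara.

Whitfield, Harlow, Horvat, Adeyemi, Abara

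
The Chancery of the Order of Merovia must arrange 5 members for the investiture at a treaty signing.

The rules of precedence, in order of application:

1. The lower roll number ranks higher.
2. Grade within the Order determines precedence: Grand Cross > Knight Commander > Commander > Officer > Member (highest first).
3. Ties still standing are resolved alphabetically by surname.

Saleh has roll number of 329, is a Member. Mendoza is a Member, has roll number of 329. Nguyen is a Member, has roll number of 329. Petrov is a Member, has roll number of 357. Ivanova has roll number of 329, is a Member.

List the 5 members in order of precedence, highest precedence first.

Ivanova, Mendoza, Nguyen, Saleh, Petrov

By roll number (lower first): Ivanova, Mendoza, Nguyen and Saleh (each 329); then Petrov (357).
Ivanova, Mendoza, Nguyen and Saleh are each Member, so the next rule applies.
Among Ivanova, Mendoza, Nguyen and Saleh, alphabetically by surname: Ivanova before Mendoza before Nguyen before Saleh.
Full order: Ivanova, Mendoza, Nguyen, Saleh, Petrov.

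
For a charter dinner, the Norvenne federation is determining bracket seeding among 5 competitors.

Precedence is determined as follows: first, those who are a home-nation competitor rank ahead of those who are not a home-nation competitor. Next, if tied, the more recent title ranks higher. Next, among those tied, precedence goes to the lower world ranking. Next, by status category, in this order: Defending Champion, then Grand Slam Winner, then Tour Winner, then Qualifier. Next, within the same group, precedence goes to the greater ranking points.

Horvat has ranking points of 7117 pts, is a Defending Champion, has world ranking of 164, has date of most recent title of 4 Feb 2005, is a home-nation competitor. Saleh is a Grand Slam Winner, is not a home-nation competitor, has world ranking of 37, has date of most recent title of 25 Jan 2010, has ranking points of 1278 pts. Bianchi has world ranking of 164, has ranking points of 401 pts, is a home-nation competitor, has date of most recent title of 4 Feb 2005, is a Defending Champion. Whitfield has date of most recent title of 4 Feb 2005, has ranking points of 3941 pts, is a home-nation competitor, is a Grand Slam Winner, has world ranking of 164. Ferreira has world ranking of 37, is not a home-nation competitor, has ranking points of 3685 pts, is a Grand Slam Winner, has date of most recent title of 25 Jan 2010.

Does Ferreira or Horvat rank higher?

Horvat

By the first rule: Horvat, Bianchi and Whitfield (each a home-nation competitor); then Ferreira and Saleh (both not a home-nation competitor).
Horvat, Bianchi and Whitfield all have date of most recent title 4 Feb 2005, so the next rule applies.
Horvat, Bianchi and Whitfield all have world ranking 164, so the next rule applies.
Among Horvat, Bianchi and Whitfield, by status category: Horvat and Bianchi (Defending Champion) before Whitfield (Grand Slam Winner).
Among Horvat and Bianchi, by ranking points (higher first): Horvat (7117 pts) before Bianchi (401 pts).
Ferreira and Saleh both have date of most recent title 25 Jan 2010, so the next rule applies.
Ferreira and Saleh both have world ranking 37, so the next rule applies.
Ferreira and Saleh are each Grand Slam Winner, so the next rule applies.
Among Ferreira and Saleh, by ranking points (higher first): Ferreira (3685 pts) before Saleh (1278 pts).
So Horvat takes precedence.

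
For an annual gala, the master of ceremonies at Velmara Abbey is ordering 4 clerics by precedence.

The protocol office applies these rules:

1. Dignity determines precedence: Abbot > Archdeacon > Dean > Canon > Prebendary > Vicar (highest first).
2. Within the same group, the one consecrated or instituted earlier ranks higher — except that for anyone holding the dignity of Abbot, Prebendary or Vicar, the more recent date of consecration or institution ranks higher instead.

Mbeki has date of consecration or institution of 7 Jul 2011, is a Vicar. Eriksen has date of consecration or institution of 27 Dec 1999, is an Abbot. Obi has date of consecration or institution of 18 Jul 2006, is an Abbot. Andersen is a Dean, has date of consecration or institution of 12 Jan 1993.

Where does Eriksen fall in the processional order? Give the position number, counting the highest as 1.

2

By dignity: Obi and Eriksen (Abbot); then Andersen (Dean); then Mbeki (Vicar).
Among Obi and Eriksen, by date of consecration or institution (later first) (reversed rule for this group): Obi (18 Jul 2006) before Eriksen (27 Dec 1999).
Order: Obi, Eriksen, Andersen, Mbeki. So position 2.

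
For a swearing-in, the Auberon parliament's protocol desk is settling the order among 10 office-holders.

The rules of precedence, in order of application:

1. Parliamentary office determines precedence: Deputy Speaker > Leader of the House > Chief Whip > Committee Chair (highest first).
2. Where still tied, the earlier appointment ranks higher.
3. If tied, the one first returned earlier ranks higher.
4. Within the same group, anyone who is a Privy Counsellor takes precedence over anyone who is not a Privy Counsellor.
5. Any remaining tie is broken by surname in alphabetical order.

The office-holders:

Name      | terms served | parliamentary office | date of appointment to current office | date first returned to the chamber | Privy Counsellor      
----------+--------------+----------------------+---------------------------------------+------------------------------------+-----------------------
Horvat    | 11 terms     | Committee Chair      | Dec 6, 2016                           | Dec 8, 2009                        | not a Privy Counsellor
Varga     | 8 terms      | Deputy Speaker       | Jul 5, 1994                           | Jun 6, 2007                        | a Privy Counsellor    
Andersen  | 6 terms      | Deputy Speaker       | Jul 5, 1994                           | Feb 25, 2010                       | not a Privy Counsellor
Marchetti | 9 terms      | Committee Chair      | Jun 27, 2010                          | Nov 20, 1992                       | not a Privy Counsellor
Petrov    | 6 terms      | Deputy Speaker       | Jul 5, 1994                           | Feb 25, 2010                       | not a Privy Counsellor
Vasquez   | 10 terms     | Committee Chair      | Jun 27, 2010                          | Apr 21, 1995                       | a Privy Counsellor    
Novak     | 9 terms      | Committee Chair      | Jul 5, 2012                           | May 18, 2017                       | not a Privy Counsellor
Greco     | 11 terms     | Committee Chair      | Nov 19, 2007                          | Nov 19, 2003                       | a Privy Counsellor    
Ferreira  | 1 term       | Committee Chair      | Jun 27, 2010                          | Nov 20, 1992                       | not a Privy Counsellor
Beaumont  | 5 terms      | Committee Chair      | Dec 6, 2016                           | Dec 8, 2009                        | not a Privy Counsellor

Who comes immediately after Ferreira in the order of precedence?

By parliamentary office: Varga, Andersen and Petrov (Deputy Speaker); then Greco, Ferreira, Marchetti, Vasquez, Novak, Beaumont and Horvat (Committee Chair).
Varga, Andersen and Petrov all have date of appointment to current office Jul 5, 1994, so the next rule applies.
Among Varga, Andersen and Petrov, by date first returned to the chamber (earlier first): Varga (Jun 6, 2007) before Andersen and Petrov (Feb 25, 2010).
Andersen and Petrov are each not a Privy Counsellor, so the next rule applies.
Among Andersen and Petrov, alphabetically by surname: Andersen before Petrov.
Among Greco, Ferreira, Marchetti, Vasquez, Novak, Beaumont and Horvat, by date of appointment to current office (earlier first): Greco (Nov 19, 2007) before Ferreira, Marchetti and Vasquez (Jun 27, 2010) before Novak (Jul 5, 2012) before Beaumont and Horvat (Dec 6, 2016).
Among Ferreira, Marchetti and Vasquez, by date first returned to the chamber (earlier first): Ferreira and Marchetti (Nov 20, 1992) before Vasquez (Apr 21, 1995).
Ferreira and Marchetti are each not a Privy Counsellor, so the next rule applies.
Among Ferreira and Marchetti, alphabetically by surname: Ferreira before Marchetti.
Beaumont and Horvat both have date first returned to the chamber Dec 8, 2009, so the next rule applies.
Beaumont and Horvat are each not a Privy Counsellor, so the next rule applies.
Among Beaumont and Horvat, alphabetically by surname: Beaumont before Horvat.
Order: Varga, Andersen, Petrov, Greco, Ferreira, Marchetti, Vasquez, Novak, Beaumont, Horvat.

Marchetti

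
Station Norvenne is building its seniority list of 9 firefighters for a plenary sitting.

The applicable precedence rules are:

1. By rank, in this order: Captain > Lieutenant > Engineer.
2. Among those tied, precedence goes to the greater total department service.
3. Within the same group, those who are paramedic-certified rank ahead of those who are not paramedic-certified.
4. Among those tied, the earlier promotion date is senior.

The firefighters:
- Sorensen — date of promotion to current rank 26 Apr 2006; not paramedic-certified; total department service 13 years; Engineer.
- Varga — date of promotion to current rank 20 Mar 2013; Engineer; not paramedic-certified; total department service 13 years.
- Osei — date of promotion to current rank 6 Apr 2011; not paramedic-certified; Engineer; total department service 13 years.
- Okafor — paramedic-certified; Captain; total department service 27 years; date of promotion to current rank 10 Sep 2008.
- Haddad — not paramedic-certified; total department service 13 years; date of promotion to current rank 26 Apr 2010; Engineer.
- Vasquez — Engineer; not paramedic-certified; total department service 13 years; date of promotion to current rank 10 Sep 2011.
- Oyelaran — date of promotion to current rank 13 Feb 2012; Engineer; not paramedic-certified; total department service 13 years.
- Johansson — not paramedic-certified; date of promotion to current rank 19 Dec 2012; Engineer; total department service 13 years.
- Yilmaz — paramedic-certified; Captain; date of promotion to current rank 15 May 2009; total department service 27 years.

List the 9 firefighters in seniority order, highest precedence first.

Okafor, Yilmaz, Sorensen, Haddad, Osei, Vasquez, Oyelaran, Johansson, Varga

By rank: Okafor and Yilmaz (Captain); then Sorensen, Haddad, Osei, Vasquez, Oyelaran, Johansson and Varga (Engineer).
Okafor and Yilmaz both have total department service 27 years, so the next rule applies.
Okafor and Yilmaz are each paramedic-certified, so the next rule applies.
Among Okafor and Yilmaz, by date of promotion to current rank (earlier first): Okafor (10 Sep 2008) before Yilmaz (15 May 2009).
Sorensen, Haddad, Osei, Vasquez, Oyelaran, Johansson and Varga all have total department service 13 years, so the next rule applies.
Sorensen, Haddad, Osei, Vasquez, Oyelaran, Johansson and Varga are each not paramedic-certified, so the next rule applies.
Among Sorensen, Haddad, Osei, Vasquez, Oyelaran, Johansson and Varga, by date of promotion to current rank (earlier first): Sorensen (26 Apr 2006) before Haddad (26 Apr 2010) before Osei (6 Apr 2011) before Vasquez (10 Sep 2011) before Oyelaran (13 Feb 2012) before Johansson (19 Dec 2012) before Varga (20 Mar 2013).
Full order: Okafor, Yilmaz, Sorensen, Haddad, Osei, Vasquez, Oyelaran, Johansson, Varga.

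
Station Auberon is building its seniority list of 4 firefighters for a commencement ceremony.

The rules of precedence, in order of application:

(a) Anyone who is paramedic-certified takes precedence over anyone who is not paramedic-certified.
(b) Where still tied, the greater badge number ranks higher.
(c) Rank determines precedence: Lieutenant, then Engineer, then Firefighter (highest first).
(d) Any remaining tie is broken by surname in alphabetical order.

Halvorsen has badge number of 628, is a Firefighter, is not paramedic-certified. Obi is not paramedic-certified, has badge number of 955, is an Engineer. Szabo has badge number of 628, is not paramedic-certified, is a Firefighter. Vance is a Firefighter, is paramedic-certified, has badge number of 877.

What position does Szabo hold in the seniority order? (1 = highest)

By the first rule: Vance (paramedic-certified); then Obi, Halvorsen and Szabo (each not paramedic-certified).
Among Obi, Halvorsen and Szabo, by badge number (higher first): Obi (955) before Halvorsen and Szabo (628).
Halvorsen and Szabo are each Firefighter, so the next rule applies.
Among Halvorsen and Szabo, alphabetically by surname: Halvorsen before Szabo.
Order: Vance, Obi, Halvorsen, Szabo. So position 4.

4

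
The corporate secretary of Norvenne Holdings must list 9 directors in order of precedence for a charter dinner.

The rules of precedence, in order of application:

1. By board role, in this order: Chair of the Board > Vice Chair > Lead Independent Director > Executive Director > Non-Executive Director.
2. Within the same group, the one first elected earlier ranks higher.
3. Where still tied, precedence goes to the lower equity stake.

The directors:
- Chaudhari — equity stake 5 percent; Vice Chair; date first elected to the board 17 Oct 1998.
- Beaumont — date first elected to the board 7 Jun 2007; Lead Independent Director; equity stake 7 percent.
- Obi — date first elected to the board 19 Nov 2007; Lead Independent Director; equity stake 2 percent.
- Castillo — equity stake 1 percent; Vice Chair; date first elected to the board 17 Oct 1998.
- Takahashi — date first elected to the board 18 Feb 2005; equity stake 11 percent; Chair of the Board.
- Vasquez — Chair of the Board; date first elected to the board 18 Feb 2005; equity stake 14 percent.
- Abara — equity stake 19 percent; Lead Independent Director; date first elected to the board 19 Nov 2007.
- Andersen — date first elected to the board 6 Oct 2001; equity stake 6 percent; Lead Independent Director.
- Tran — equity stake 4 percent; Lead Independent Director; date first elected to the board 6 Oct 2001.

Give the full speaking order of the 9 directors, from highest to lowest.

Takahashi, Vasquez, Castillo, Chaudhari, Tran, Andersen, Beaumont, Obi, Abara

By board role: Takahashi and Vasquez (Chair of the Board); then Castillo and Chaudhari (Vice Chair); then Tran, Andersen, Beaumont, Obi and Abara (Lead Independent Director).
Takahashi and Vasquez both have date first elected to the board 18 Feb 2005, so the next rule applies.
Among Takahashi and Vasquez, by equity stake (lower first): Takahashi (11 percent) before Vasquez (14 percent).
Castillo and Chaudhari both have date first elected to the board 17 Oct 1998, so the next rule applies.
Among Castillo and Chaudhari, by equity stake (lower first): Castillo (1 percent) before Chaudhari (5 percent).
Among Tran, Andersen, Beaumont, Obi and Abara, by date first elected to the board (earlier first): Tran and Andersen (6 Oct 2001) before Beaumont (7 Jun 2007) before Obi and Abara (19 Nov 2007).
Among Tran and Andersen, by equity stake (lower first): Tran (4 percent) before Andersen (6 percent).
Among Obi and Abara, by equity stake (lower first): Obi (2 percent) before Abara (19 percent).
Full order: Takahashi, Vasquez, Castillo, Chaudhari, Tran, Andersen, Beaumont, Obi, Abara.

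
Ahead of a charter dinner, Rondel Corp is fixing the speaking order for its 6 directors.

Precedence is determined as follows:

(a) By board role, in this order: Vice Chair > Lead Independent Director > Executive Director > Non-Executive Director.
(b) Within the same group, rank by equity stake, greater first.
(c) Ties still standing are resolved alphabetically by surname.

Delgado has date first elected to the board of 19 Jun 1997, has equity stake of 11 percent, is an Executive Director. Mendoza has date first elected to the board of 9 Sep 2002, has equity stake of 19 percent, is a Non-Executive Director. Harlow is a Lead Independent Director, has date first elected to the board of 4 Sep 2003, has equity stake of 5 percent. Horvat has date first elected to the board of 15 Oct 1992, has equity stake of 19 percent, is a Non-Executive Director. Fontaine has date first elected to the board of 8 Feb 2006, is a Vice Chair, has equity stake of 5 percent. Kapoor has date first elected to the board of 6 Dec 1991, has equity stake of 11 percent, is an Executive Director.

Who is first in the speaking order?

Fontaine

By board role: Fontaine (Vice Chair); then Harlow (Lead Independent Director); then Delgado and Kapoor (Executive Director); then Horvat and Mendoza (Non-Executive Director).
Delgado and Kapoor both have equity stake 11 percent, so the next rule applies.
Among Delgado and Kapoor, alphabetically by surname: Delgado before Kapoor.
Horvat and Mendoza both have equity stake 19 percent, so the next rule applies.
Among Horvat and Mendoza, alphabetically by surname: Horvat before Mendoza.
Order: Fontaine, Harlow, Delgado, Kapoor, Horvat, Mendoza.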